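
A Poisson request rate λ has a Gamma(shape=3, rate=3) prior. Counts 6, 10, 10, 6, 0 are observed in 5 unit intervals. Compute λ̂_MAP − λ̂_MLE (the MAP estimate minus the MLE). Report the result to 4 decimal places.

MAP − MLE = -2.1500

Σxᵢ = 32. Posterior is Gamma(35, 8); MAP = (35−1)/8 = 34/8 ≈ 4.25000.
MLE = x̄ = 32/5 ≈ 6.40000.
Difference = 34/8 − 32/5 = -43/20 ≈ -2.1500.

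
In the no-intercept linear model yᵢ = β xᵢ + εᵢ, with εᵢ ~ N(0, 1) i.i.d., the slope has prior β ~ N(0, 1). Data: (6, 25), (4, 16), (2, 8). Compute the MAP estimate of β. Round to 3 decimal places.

β̂_MAP = 4.035

log p(β | y) = −Σ(yᵢ − βxᵢ)²/(2·1) − β²/(2·1) + const.
Setting the derivative to zero: Σxᵢ(yᵢ − βxᵢ)/1 − β/1 = 0, so β = Σxᵢyᵢ / (Σxᵢ² + σ²/τ²).
Σxᵢyᵢ = 6·25 + 4·16 + 2·8 = 230; Σxᵢ² = 56; σ²/τ² = 1.
β̂_MAP = 230 / (56 + 1) = 230/57 ≈ 4.035.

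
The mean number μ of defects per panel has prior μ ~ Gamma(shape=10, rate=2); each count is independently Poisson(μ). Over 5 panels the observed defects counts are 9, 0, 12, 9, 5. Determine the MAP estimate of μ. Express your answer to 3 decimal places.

μ̂_MAP = 6.286

Σxᵢ = 9+0+12+9+5 = 35, with n = 5.
Posterior ∝ μ^9e^(−2μ) · μ^35e^(−5μ) = μ^44e^(−7μ), i.e. Gamma(shape=45, rate=7).
The mode of a Gamma(a, b) with a ≥ 1 (shape–rate) is (a−1)/b = 44/7 ≈ 6.286.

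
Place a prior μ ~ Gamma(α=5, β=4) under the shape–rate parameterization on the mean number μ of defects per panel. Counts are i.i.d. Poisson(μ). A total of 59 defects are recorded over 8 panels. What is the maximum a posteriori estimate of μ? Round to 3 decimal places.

Σxᵢ = 59, n = 8.
Posterior ∝ μ^4e^(−4μ) · μ^59e^(−8μ) = μ^63e^(−12μ), i.e. Gamma(shape=64, rate=12).
The mode of a Gamma(a, b) with a ≥ 1 (shape–rate) is (a−1)/b = 63/12 ≈ 5.250.

μ̂_MAP = 5.250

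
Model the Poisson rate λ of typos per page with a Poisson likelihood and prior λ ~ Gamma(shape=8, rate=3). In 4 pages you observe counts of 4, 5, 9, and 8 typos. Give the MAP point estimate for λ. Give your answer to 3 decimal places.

Σxᵢ = 4+5+9+8 = 26, with n = 4.
Posterior ∝ λ^7e^(−3λ) · λ^26e^(−4λ) = λ^33e^(−7λ), i.e. Gamma(shape=34, rate=7).
The mode of a Gamma(a, b) with a ≥ 1 (shape–rate) is (a−1)/b = 33/7 ≈ 4.714.

λ̂_MAP = 4.714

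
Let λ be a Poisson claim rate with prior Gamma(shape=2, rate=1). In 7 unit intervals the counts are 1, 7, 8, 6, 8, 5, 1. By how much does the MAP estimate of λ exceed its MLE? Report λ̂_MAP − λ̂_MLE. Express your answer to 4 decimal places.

MAP − MLE = -0.5179

Σxᵢ = 36. Posterior is Gamma(38, 8); MAP = (38−1)/8 = 37/8 ≈ 4.62500.
MLE = x̄ = 36/7 ≈ 5.14286.
Difference = 37/8 − 36/7 = -29/56 ≈ -0.5179.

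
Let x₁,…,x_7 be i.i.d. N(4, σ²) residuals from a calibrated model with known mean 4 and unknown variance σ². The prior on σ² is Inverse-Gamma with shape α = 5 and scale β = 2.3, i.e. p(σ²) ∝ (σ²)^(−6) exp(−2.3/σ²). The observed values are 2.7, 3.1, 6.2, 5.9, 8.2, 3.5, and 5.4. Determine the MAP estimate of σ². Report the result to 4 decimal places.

σ̂²_MAP = 1.8632

Sum of squared deviations about the known mean: SS = (2.7−4)² + (3.1−4)² + (6.2−4)² + (5.9−4)² + (8.2−4)² + (3.5−4)² + (5.4−4)² = 30.8.
The Normal likelihood contributes (σ²)^(−n/2) exp(−SS/(2σ²)), so the posterior is Inverse-Gamma(α + n/2, β + SS/2) = Inverse-Gamma(8.5, 17.7).
The mode of Inverse-Gamma(a, b) is b/(a+1) = 17.7/9.5 ≈ 1.8632.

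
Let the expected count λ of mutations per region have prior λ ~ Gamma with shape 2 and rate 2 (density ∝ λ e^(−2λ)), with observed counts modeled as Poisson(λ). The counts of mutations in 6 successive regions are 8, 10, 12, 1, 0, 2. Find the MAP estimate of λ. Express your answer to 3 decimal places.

Σxᵢ = 8+10+12+1+0+2 = 33, with n = 6.
Posterior ∝ λe^(−2λ) · λ^33e^(−6λ) = λ^34e^(−8λ), i.e. Gamma(shape=35, rate=8).
The mode of a Gamma(a, b) with a ≥ 1 (shape–rate) is (a−1)/b = 34/8 ≈ 4.250.

λ̂_MAP = 4.250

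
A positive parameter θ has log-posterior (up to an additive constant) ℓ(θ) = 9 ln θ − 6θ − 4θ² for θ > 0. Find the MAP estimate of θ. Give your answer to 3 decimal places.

θ̂_MAP = 0.750

ℓ'(θ) = 9/θ − 6 − 8θ. Setting this to zero and multiplying by θ: 8θ² + 6θ − 9 = 0.
θ = (−6 + √(6² + 4·8·9)) / (2·8) = (−6 + √324) / 16 = (−6 + 18)/16 = 3/4.
ℓ''(θ) = −9/θ² − 8 < 0, confirming a maximum.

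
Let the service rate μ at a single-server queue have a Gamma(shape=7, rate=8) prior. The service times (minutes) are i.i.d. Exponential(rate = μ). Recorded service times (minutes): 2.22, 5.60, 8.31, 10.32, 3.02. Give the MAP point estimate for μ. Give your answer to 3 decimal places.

The Exponential(rate=μ) likelihood is ∝ μ^n e^(−μΣtᵢ). Here n = 5 and Σtᵢ = 2.22 + 5.60 + 8.31 + 10.32 + 3.02 = 29.47.
Posterior ∝ μ^6e^(−8μ) · μ^5e^(−29.47μ) = μ^11e^(−37.47μ), i.e. Gamma(12, 37.47).
Mode = (a−1)/b = 11/37.47 ≈ 0.294.

μ̂_MAP = 0.294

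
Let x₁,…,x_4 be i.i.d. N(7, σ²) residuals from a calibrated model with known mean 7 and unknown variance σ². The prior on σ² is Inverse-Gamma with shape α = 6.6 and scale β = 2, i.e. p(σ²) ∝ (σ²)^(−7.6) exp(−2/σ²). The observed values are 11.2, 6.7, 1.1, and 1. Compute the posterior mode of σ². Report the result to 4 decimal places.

Sum of squared deviations about the known mean: SS = (11.2−7)² + (6.7−7)² + (1.1−7)² + (1−7)² = 88.54.
The Normal likelihood contributes (σ²)^(−n/2) exp(−SS/(2σ²)), so the posterior is Inverse-Gamma(α + n/2, β + SS/2) = Inverse-Gamma(8.6, 46.27).
The mode of Inverse-Gamma(a, b) is b/(a+1) = 46.27/9.6 ≈ 4.8198.

σ̂²_MAP = 4.8198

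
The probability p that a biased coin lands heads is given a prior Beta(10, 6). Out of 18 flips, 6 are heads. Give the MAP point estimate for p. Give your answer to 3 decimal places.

Prior: Beta(10, 6).
Data: 6 successes in 18 trials. The binomial likelihood contributes p^6(1−p)^12, so the posterior is Beta(10+6, 6+12) = Beta(16, 18).
For Beta(a, b) with a, b > 1 the mode is (a−1)/(a+b−2) = 15/32 ≈ 0.469.

p̂_MAP = 0.469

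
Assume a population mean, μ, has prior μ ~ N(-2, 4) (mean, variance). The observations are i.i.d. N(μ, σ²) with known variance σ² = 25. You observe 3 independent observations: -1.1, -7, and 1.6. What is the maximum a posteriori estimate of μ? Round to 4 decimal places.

μ̂_MAP = -2.0541

n = 3; x̄ = ((-1.1) + (-7) + 1.6)/3 = -6.5/3 = -13/6 ≈ -2.1667.
For a Normal prior and Normal likelihood with known variance, the posterior is Normal; its mode equals its mean, the precision-weighted average.
Prior precision 1/σ₀² = 1/4 = 0.25; data precision n/σ² = 3/25 = 0.12.
μ̂ = (0.25·(-2) + 0.12·(-13/6)) / (0.25 + 0.12) = (-0.76)/0.37 = -76/37 ≈ -2.0541.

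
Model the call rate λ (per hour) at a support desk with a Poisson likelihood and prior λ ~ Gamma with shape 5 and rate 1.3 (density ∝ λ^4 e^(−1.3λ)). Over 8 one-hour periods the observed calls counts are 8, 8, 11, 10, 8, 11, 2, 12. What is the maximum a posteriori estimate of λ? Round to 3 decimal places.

λ̂_MAP = 7.957

Σxᵢ = 8+8+11+10+8+11+2+12 = 70, with n = 8.
Posterior ∝ λ^4e^(−1.3λ) · λ^70e^(−8λ) = λ^74e^(−9.3λ), i.e. Gamma(shape=75, rate=9.3).
The mode of a Gamma(a, b) with a ≥ 1 (shape–rate) is (a−1)/b = 74/9.3 ≈ 7.957.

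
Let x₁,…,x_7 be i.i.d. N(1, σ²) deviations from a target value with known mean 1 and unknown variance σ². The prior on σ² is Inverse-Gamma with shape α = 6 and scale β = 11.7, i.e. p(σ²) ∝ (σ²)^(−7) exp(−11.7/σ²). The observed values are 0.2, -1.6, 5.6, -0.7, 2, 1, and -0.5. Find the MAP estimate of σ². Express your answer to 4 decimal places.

σ̂²_MAP = 2.7667

Sum of squared deviations about the known mean: SS = (0.2−1)² + (-1.6−1)² + (5.6−1)² + (-0.7−1)² + (2−1)² + (1−1)² + (-0.5−1)² = 34.7.
The Normal likelihood contributes (σ²)^(−n/2) exp(−SS/(2σ²)), so the posterior is Inverse-Gamma(α + n/2, β + SS/2) = Inverse-Gamma(9.5, 29.05).
The mode of Inverse-Gamma(a, b) is b/(a+1) = 29.05/10.5 ≈ 2.7667.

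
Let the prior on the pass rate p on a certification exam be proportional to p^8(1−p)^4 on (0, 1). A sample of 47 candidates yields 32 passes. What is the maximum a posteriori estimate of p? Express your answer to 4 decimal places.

p̂_MAP = 0.6780

The prior density ∝ p^8(1−p)^4 is the kernel of Beta(9, 5).
Data: 32 successes in 47 trials. The binomial likelihood contributes p^32(1−p)^15, so the posterior is Beta(9+32, 5+15) = Beta(41, 20).
For Beta(a, b) with a, b > 1 the mode is (a−1)/(a+b−2) = 40/59 ≈ 0.6780.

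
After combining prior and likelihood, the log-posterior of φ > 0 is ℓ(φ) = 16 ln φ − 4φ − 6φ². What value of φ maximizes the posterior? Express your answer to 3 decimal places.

φ̂_MAP = 1.000

ℓ'(φ) = 16/φ − 4 − 12φ. Setting this to zero and multiplying by φ: 12φ² + 4φ − 16 = 0.
φ = (−4 + √(4² + 4·12·16)) / (2·12) = (−4 + √784) / 24 = (−4 + 28)/24 = 1.
ℓ''(φ) = −16/φ² − 12 < 0, confirming a maximum.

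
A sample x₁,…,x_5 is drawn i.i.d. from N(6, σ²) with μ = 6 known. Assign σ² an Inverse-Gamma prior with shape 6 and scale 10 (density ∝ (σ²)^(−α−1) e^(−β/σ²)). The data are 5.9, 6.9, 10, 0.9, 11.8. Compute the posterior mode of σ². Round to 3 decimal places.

Sum of squared deviations about the known mean: SS = (5.9−6)² + (6.9−6)² + (10−6)² + (0.9−6)² + (11.8−6)² = 76.47.
The Normal likelihood contributes (σ²)^(−n/2) exp(−SS/(2σ²)), so the posterior is Inverse-Gamma(α + n/2, β + SS/2) = Inverse-Gamma(8.5, 48.235).
The mode of Inverse-Gamma(a, b) is b/(a+1) = 48.235/9.5 ≈ 5.077.

σ̂²_MAP = 5.077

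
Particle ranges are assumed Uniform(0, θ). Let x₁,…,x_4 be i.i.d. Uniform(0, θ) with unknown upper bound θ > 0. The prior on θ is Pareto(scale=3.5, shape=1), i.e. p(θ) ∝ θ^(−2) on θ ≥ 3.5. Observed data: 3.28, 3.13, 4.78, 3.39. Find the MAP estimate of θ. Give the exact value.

The Uniform(0, θ) likelihood is θ^(−n) for θ ≥ max(xᵢ), zero otherwise. Here max(xᵢ) = 4.78.
Posterior ∝ θ^(−2) · θ^(−4) = θ^(−6) on θ ≥ max(3.5, 4.78) = 4.78.
This density is strictly decreasing in θ, so the posterior mode lies at the lower boundary of the support.

θ̂_MAP = 4.78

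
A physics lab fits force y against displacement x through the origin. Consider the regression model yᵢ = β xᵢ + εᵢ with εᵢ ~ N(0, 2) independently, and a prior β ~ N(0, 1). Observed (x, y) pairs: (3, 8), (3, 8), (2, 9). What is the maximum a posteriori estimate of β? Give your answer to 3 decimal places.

log p(β | y) = −Σ(yᵢ − βxᵢ)²/(2·2) − β²/(2·1) + const.
Setting the derivative to zero: Σxᵢ(yᵢ − βxᵢ)/2 − β/1 = 0, so β = Σxᵢyᵢ / (Σxᵢ² + σ²/τ²).
Σxᵢyᵢ = 3·8 + 3·8 + 2·9 = 66; Σxᵢ² = 22; σ²/τ² = 2.
β̂_MAP = 66 / (22 + 2) = 66/24 ≈ 2.750.

β̂_MAP = 2.750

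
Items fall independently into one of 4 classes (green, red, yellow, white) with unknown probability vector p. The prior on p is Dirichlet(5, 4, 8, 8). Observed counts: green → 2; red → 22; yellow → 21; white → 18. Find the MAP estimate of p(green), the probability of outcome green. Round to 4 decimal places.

MAP estimate of p(green) = 0.0714

The posterior is Dirichlet(αᵢ + nᵢ) = Dirichlet(7, 26, 29, 26).
For a Dirichlet(a₁,…,a_K) with all aᵢ > 1, the mode has j-th component (aⱼ − 1)/(Σaᵢ − K).
Here Σaᵢ = 88 and K = 4, so p(green) = (7 − 1)/(88 − 4) = 6/84 ≈ 0.0714.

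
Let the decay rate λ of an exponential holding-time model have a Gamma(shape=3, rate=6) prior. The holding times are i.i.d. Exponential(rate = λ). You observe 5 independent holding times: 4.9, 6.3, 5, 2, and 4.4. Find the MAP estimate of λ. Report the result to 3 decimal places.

The Exponential(rate=λ) likelihood is ∝ λ^n e^(−λΣtᵢ). Here n = 5 and Σtᵢ = 4.9 + 6.3 + 5 + 2 + 4.4 = 22.6.
Posterior ∝ λ^2e^(−6λ) · λ^5e^(−22.6λ) = λ^7e^(−28.6λ), i.e. Gamma(8, 28.6).
Mode = (a−1)/b = 7/28.6 ≈ 0.245.

λ̂_MAP = 0.245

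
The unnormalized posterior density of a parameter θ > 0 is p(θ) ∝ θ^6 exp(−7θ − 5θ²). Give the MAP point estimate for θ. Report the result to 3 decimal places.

θ̂_MAP = 0.500

ℓ'(θ) = 6/θ − 7 − 10θ. Setting this to zero and multiplying by θ: 10θ² + 7θ − 6 = 0.
θ = (−7 + √(7² + 4·10·6)) / (2·10) = (−7 + √289) / 20 = (−7 + 17)/20 = 1/2.
ℓ''(θ) = −6/θ² − 10 < 0, confirming a maximum.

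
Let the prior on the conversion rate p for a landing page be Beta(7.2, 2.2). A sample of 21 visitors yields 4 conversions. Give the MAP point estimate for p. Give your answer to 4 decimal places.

p̂_MAP = 0.3592

Prior: Beta(7.2, 2.2).
Data: 4 successes in 21 trials. The binomial likelihood contributes p^4(1−p)^17, so the posterior is Beta(7.2+4, 2.2+17) = Beta(11.2, 19.2).
For Beta(a, b) with a, b > 1 the mode is (a−1)/(a+b−2) = 10.2/28.4 ≈ 0.3592.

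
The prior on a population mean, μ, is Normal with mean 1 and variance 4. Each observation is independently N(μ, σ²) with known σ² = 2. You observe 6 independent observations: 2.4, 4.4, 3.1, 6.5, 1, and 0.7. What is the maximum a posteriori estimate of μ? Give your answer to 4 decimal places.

n = 6; x̄ = (2.4 + 4.4 + 3.1 + 6.5 + 1 + 0.7)/6 = 18.1/6 = 181/60 ≈ 3.0167.
For a Normal prior and Normal likelihood with known variance, the posterior is Normal; its mode equals its mean, the precision-weighted average.
Prior precision 1/σ₀² = 1/4 = 0.25; data precision n/σ² = 6/2 = 3.
μ̂ = (0.25·1 + 3·(181/60)) / (0.25 + 3) = 9.3/3.25 = 186/65 ≈ 2.8615.

μ̂_MAP = 2.8615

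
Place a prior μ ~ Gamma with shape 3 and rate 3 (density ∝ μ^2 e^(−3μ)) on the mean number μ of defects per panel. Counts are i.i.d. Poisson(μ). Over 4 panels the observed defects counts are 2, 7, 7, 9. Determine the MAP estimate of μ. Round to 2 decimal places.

Σxᵢ = 2+7+7+9 = 25, with n = 4.
Posterior ∝ μ^2e^(−3μ) · μ^25e^(−4μ) = μ^27e^(−7μ), i.e. Gamma(shape=28, rate=7).
The mode of a Gamma(a, b) with a ≥ 1 (shape–rate) is (a−1)/b = 27/7 ≈ 3.86.

μ̂_MAP = 3.86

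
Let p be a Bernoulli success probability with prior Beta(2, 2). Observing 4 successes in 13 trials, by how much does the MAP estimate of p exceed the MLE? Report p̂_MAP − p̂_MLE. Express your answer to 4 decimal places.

MAP − MLE = 0.0256

Posterior is Beta(6, 11); MAP = (6−1)/(17−2) = 5/15 ≈ 0.33333.
MLE ignores the prior: p̂_MLE = k/n = 4/13 ≈ 0.30769.
Difference = 5/15 − 4/13 = 1/39 ≈ 0.0256.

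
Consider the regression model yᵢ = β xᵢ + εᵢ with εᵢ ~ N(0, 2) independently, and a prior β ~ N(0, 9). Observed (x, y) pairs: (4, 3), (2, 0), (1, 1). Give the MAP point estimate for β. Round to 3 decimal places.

β̂_MAP = 0.613

log p(β | y) = −Σ(yᵢ − βxᵢ)²/(2·2) − β²/(2·9) + const.
Setting the derivative to zero: Σxᵢ(yᵢ − βxᵢ)/2 − β/9 = 0, so β = Σxᵢyᵢ / (Σxᵢ² + σ²/τ²).
Σxᵢyᵢ = 4·3 + 2·0 + 1·1 = 13; Σxᵢ² = 21; σ²/τ² = 2/9.
β̂_MAP = 13 / (21 + 2/9) = 13/(191/9) = 117/191 ≈ 0.613.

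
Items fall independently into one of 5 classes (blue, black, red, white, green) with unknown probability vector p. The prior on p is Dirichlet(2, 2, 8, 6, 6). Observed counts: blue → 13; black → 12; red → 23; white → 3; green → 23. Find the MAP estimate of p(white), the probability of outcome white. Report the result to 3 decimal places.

MAP estimate of p(white) = 0.086

The posterior is Dirichlet(αᵢ + nᵢ) = Dirichlet(15, 14, 31, 9, 29).
For a Dirichlet(a₁,…,a_K) with all aᵢ > 1, the mode has j-th component (aⱼ − 1)/(Σaᵢ − K).
Here Σaᵢ = 98 and K = 5, so p(white) = (9 − 1)/(98 − 5) = 8/93 ≈ 0.086.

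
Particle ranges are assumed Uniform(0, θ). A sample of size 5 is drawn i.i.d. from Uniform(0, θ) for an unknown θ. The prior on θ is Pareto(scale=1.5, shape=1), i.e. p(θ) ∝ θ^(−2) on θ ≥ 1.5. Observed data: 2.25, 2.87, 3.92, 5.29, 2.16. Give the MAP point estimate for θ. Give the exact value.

The Uniform(0, θ) likelihood is θ^(−n) for θ ≥ max(xᵢ), zero otherwise. Here max(xᵢ) = 5.29.
Posterior ∝ θ^(−2) · θ^(−5) = θ^(−7) on θ ≥ max(1.5, 5.29) = 5.29.
This density is strictly decreasing in θ, so the posterior mode lies at the lower boundary of the support.

θ̂_MAP = 5.29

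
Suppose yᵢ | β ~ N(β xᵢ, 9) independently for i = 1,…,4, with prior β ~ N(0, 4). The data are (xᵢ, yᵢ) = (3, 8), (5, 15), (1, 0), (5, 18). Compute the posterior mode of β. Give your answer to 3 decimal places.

log p(β | y) = −Σ(yᵢ − βxᵢ)²/(2·9) − β²/(2·4) + const.
Setting the derivative to zero: Σxᵢ(yᵢ − βxᵢ)/9 − β/4 = 0, so β = Σxᵢyᵢ / (Σxᵢ² + σ²/τ²).
Σxᵢyᵢ = 3·8 + 5·15 + 1·0 + 5·18 = 189; Σxᵢ² = 60; σ²/τ² = 2.25.
β̂_MAP = 189 / (60 + 2.25) = 189/62.25 ≈ 3.036.

β̂_MAP = 3.036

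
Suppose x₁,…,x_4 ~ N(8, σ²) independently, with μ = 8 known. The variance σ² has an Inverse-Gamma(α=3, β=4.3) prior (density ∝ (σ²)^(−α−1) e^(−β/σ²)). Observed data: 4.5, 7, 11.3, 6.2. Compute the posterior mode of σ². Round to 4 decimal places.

σ̂²_MAP = 2.9983

Sum of squared deviations about the known mean: SS = (4.5−8)² + (7−8)² + (11.3−8)² + (6.2−8)² = 27.38.
The Normal likelihood contributes (σ²)^(−n/2) exp(−SS/(2σ²)), so the posterior is Inverse-Gamma(α + n/2, β + SS/2) = Inverse-Gamma(5, 17.99).
The mode of Inverse-Gamma(a, b) is b/(a+1) = 17.99/6 ≈ 2.9983.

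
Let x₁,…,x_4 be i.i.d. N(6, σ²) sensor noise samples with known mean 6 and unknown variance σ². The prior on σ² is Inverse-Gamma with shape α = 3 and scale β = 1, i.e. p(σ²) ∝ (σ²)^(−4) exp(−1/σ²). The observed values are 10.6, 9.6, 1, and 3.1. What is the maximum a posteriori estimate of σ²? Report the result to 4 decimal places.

Sum of squared deviations about the known mean: SS = (10.6−6)² + (9.6−6)² + (1−6)² + (3.1−6)² = 67.53.
The Normal likelihood contributes (σ²)^(−n/2) exp(−SS/(2σ²)), so the posterior is Inverse-Gamma(α + n/2, β + SS/2) = Inverse-Gamma(5, 34.765).
The mode of Inverse-Gamma(a, b) is b/(a+1) = 34.765/6 ≈ 5.7942.

σ̂²_MAP = 5.7942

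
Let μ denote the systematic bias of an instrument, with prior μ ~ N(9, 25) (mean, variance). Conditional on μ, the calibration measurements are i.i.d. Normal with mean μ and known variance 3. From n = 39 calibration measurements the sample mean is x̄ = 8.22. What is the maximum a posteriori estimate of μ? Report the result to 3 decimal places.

n = 39, x̄ = 8.22.
For a Normal prior and Normal likelihood with known variance, the posterior is Normal; its mode equals its mean, the precision-weighted average.
Prior precision 1/σ₀² = 1/25 = 0.04; data precision n/σ² = 39/3 = 13.
μ̂ = (0.04·9 + 13·8.22) / (0.04 + 13) = 107.22/13.04 = 5361/652 ≈ 8.222.

μ̂_MAP = 8.222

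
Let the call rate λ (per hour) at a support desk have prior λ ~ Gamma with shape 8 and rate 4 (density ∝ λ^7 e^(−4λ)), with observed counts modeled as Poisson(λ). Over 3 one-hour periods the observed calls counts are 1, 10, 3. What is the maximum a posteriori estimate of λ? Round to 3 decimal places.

λ̂_MAP = 3.000

Σxᵢ = 1+10+3 = 14, with n = 3.
Posterior ∝ λ^7e^(−4λ) · λ^14e^(−3λ) = λ^21e^(−7λ), i.e. Gamma(shape=22, rate=7).
The mode of a Gamma(a, b) with a ≥ 1 (shape–rate) is (a−1)/b = 21/7 ≈ 3.000.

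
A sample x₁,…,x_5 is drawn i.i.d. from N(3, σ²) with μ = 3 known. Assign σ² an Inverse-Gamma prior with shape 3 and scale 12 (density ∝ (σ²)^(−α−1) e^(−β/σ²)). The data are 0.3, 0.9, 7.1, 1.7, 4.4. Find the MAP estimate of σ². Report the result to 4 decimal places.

σ̂²_MAP = 4.3200

Sum of squared deviations about the known mean: SS = (0.3−3)² + (0.9−3)² + (7.1−3)² + (1.7−3)² + (4.4−3)² = 32.16.
The Normal likelihood contributes (σ²)^(−n/2) exp(−SS/(2σ²)), so the posterior is Inverse-Gamma(α + n/2, β + SS/2) = Inverse-Gamma(5.5, 28.08).
The mode of Inverse-Gamma(a, b) is b/(a+1) = 28.08/6.5 ≈ 4.3200.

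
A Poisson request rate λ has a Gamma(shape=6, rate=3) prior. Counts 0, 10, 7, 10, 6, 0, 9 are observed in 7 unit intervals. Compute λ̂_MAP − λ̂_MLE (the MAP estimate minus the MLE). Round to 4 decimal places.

MAP − MLE = -1.3000

Σxᵢ = 42. Posterior is Gamma(48, 10); MAP = (48−1)/10 = 47/10 ≈ 4.70000.
MLE = x̄ = 42/7 ≈ 6.00000.
Difference = 47/10 − 42/7 = -13/10 ≈ -1.3000.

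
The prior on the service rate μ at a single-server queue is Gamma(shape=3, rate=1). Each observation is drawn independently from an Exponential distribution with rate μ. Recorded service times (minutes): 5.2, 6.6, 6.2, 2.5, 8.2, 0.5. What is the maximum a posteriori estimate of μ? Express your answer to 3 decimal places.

μ̂_MAP = 0.265

The Exponential(rate=μ) likelihood is ∝ μ^n e^(−μΣtᵢ). Here n = 6 and Σtᵢ = 5.2 + 6.6 + 6.2 + 2.5 + 8.2 + 0.5 = 29.2.
Posterior ∝ μ^2e^(−1μ) · μ^6e^(−29.2μ) = μ^8e^(−30.2μ), i.e. Gamma(9, 30.2).
Mode = (a−1)/b = 8/30.2 ≈ 0.265.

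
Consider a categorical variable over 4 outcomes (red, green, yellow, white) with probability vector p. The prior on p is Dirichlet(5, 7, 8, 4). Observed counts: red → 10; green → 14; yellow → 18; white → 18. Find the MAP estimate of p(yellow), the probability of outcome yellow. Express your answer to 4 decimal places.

MAP estimate of p(yellow) = 0.3125

The posterior is Dirichlet(αᵢ + nᵢ) = Dirichlet(15, 21, 26, 22).
For a Dirichlet(a₁,…,a_K) with all aᵢ > 1, the mode has j-th component (aⱼ − 1)/(Σaᵢ − K).
Here Σaᵢ = 84 and K = 4, so p(yellow) = (26 − 1)/(84 − 4) = 25/80 ≈ 0.3125.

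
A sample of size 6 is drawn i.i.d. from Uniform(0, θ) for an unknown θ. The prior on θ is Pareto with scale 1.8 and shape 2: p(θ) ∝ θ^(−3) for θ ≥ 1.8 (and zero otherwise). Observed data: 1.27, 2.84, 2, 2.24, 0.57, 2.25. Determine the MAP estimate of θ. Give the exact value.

θ̂_MAP = 2.84

The Uniform(0, θ) likelihood is θ^(−n) for θ ≥ max(xᵢ), zero otherwise. Here max(xᵢ) = 2.84.
Posterior ∝ θ^(−3) · θ^(−6) = θ^(−9) on θ ≥ max(1.8, 2.84) = 2.84.
This density is strictly decreasing in θ, so the posterior mode lies at the lower boundary of the support.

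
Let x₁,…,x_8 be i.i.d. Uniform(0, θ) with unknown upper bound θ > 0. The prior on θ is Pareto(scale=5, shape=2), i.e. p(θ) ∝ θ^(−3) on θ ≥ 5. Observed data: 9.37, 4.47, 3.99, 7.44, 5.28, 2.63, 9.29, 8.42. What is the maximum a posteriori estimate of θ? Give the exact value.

The Uniform(0, θ) likelihood is θ^(−n) for θ ≥ max(xᵢ), zero otherwise. Here max(xᵢ) = 9.37.
Posterior ∝ θ^(−3) · θ^(−8) = θ^(−11) on θ ≥ max(5, 9.37) = 9.37.
This density is strictly decreasing in θ, so the posterior mode lies at the lower boundary of the support.

θ̂_MAP = 9.37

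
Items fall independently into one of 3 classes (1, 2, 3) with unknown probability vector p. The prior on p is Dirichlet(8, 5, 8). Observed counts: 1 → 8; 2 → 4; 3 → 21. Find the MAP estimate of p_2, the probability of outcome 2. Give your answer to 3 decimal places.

MAP estimate: 0.157

The posterior is Dirichlet(αᵢ + nᵢ) = Dirichlet(16, 9, 29).
For a Dirichlet(a₁,…,a_K) with all aᵢ > 1, the mode has j-th component (aⱼ − 1)/(Σaᵢ − K).
Here Σaᵢ = 54 and K = 3, so p_2 = (9 − 1)/(54 − 3) = 8/51 ≈ 0.157.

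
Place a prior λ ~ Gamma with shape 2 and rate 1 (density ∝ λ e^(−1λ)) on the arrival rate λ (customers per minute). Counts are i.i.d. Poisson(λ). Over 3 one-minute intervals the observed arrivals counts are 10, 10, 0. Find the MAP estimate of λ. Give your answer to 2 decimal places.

λ̂_MAP = 5.25

Σxᵢ = 10+10+0 = 20, with n = 3.
Posterior ∝ λe^(−1λ) · λ^20e^(−3λ) = λ^21e^(−4λ), i.e. Gamma(shape=22, rate=4).
The mode of a Gamma(a, b) with a ≥ 1 (shape–rate) is (a−1)/b = 21/4 ≈ 5.25.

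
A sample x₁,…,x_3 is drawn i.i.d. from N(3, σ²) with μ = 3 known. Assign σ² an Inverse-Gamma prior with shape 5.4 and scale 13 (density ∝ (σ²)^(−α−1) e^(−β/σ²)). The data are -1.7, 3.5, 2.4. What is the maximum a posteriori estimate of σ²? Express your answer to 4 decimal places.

σ̂²_MAP = 3.0823

Sum of squared deviations about the known mean: SS = (-1.7−3)² + (3.5−3)² + (2.4−3)² = 22.7.
The Normal likelihood contributes (σ²)^(−n/2) exp(−SS/(2σ²)), so the posterior is Inverse-Gamma(α + n/2, β + SS/2) = Inverse-Gamma(6.9, 24.35).
The mode of Inverse-Gamma(a, b) is b/(a+1) = 24.35/7.9 ≈ 3.0823.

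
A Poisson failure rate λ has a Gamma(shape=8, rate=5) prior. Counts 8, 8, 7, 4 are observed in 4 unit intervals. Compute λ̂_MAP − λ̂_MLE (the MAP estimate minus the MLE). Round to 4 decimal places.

Σxᵢ = 27. Posterior is Gamma(35, 9); MAP = (35−1)/9 = 34/9 ≈ 3.77778.
MLE = x̄ = 27/4 ≈ 6.75000.
Difference = 34/9 − 27/4 = -107/36 ≈ -2.9722.

MAP − MLE = -2.9722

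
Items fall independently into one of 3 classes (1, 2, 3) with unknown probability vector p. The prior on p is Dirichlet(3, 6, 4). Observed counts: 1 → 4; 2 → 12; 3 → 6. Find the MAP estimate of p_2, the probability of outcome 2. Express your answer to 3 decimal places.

MAP estimate: 0.531

The posterior is Dirichlet(αᵢ + nᵢ) = Dirichlet(7, 18, 10).
For a Dirichlet(a₁,…,a_K) with all aᵢ > 1, the mode has j-th component (aⱼ − 1)/(Σaᵢ − K).
Here Σaᵢ = 35 and K = 3, so p_2 = (18 − 1)/(35 − 3) = 17/32 ≈ 0.531.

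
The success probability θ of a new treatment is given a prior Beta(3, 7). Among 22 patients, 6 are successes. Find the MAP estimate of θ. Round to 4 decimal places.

Prior: Beta(3, 7).
Data: 6 successes in 22 trials. The binomial likelihood contributes θ^6(1−θ)^16, so the posterior is Beta(3+6, 7+16) = Beta(9, 23).
For Beta(a, b) with a, b > 1 the mode is (a−1)/(a+b−2) = 8/30 ≈ 0.2667.

θ̂_MAP = 0.2667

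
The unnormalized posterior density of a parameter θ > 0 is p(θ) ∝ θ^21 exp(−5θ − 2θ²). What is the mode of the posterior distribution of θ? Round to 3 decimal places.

ℓ'(θ) = 21/θ − 5 − 4θ. Setting this to zero and multiplying by θ: 4θ² + 5θ − 21 = 0.
θ = (−5 + √(5² + 4·4·21)) / (2·4) = (−5 + √361) / 8 = (−5 + 19)/8 = 7/4.
ℓ''(θ) = −21/θ² − 4 < 0, confirming a maximum.

θ̂_MAP = 1.750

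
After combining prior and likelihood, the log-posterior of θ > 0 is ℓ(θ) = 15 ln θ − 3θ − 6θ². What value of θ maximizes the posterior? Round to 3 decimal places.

ℓ'(θ) = 15/θ − 3 − 12θ. Setting this to zero and multiplying by θ: 12θ² + 3θ − 15 = 0.
θ = (−3 + √(3² + 4·12·15)) / (2·12) = (−3 + √729) / 24 = (−3 + 27)/24 = 1.
ℓ''(θ) = −15/θ² − 12 < 0, confirming a maximum.

θ̂_MAP = 1.000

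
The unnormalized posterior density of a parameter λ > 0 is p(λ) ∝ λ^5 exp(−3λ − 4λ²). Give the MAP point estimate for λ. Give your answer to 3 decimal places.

λ̂_MAP = 0.625

ℓ'(λ) = 5/λ − 3 − 8λ. Setting this to zero and multiplying by λ: 8λ² + 3λ − 5 = 0.
λ = (−3 + √(3² + 4·8·5)) / (2·8) = (−3 + √169) / 16 = (−3 + 13)/16 = 5/8.
ℓ''(λ) = −5/λ² − 8 < 0, confirming a maximum.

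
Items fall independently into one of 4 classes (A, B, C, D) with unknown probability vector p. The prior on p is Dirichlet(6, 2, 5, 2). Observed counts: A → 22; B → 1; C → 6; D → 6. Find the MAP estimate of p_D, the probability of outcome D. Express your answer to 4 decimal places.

The posterior is Dirichlet(αᵢ + nᵢ) = Dirichlet(28, 3, 11, 8).
For a Dirichlet(a₁,…,a_K) with all aᵢ > 1, the mode has j-th component (aⱼ − 1)/(Σaᵢ − K).
Here Σaᵢ = 50 and K = 4, so p_D = (8 − 1)/(50 − 4) = 7/46 ≈ 0.1522.

MAP estimate of p_D = 0.1522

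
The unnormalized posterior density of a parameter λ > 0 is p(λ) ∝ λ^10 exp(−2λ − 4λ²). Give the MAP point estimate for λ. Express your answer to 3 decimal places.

ℓ'(λ) = 10/λ − 2 − 8λ. Setting this to zero and multiplying by λ: 8λ² + 2λ − 10 = 0.
λ = (−2 + √(2² + 4·8·10)) / (2·8) = (−2 + √324) / 16 = (−2 + 18)/16 = 1.
ℓ''(λ) = −10/λ² − 8 < 0, confirming a maximum.

λ̂_MAP = 1.000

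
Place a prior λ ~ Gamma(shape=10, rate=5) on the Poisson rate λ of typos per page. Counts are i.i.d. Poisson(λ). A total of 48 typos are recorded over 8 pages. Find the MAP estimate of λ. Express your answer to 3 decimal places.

Σxᵢ = 48, n = 8.
Posterior ∝ λ^9e^(−5λ) · λ^48e^(−8λ) = λ^57e^(−13λ), i.e. Gamma(shape=58, rate=13).
The mode of a Gamma(a, b) with a ≥ 1 (shape–rate) is (a−1)/b = 57/13 ≈ 4.385.

λ̂_MAP = 4.385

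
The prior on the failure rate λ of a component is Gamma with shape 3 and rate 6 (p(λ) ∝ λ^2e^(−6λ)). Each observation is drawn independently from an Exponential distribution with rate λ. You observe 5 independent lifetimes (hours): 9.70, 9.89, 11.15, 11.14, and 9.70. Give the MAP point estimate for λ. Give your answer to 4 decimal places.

The Exponential(rate=λ) likelihood is ∝ λ^n e^(−λΣtᵢ). Here n = 5 and Σtᵢ = 9.70 + 9.89 + 11.15 + 11.14 + 9.70 = 51.58.
Posterior ∝ λ^2e^(−6λ) · λ^5e^(−51.58λ) = λ^7e^(−57.58λ), i.e. Gamma(8, 57.58).
Mode = (a−1)/b = 7/57.58 ≈ 0.1216.

λ̂_MAP = 0.1216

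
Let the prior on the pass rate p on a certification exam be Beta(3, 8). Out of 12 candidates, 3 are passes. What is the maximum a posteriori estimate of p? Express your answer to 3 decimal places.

p̂_MAP = 0.238

Prior: Beta(3, 8).
Data: 3 successes in 12 trials. The binomial likelihood contributes p^3(1−p)^9, so the posterior is Beta(3+3, 8+9) = Beta(6, 17).
For Beta(a, b) with a, b > 1 the mode is (a−1)/(a+b−2) = 5/21 ≈ 0.238.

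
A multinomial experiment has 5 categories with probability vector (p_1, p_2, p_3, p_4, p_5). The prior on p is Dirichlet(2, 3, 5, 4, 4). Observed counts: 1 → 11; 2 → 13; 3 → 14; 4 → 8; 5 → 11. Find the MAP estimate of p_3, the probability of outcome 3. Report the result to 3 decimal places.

The posterior is Dirichlet(αᵢ + nᵢ) = Dirichlet(13, 16, 19, 12, 15).
For a Dirichlet(a₁,…,a_K) with all aᵢ > 1, the mode has j-th component (aⱼ − 1)/(Σaᵢ − K).
Here Σaᵢ = 75 and K = 5, so p_3 = (19 − 1)/(75 − 5) = 18/70 ≈ 0.257.

MAP estimate: 0.257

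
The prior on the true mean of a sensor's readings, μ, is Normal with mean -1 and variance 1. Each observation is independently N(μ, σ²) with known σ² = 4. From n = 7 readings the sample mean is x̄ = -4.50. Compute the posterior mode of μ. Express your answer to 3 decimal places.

n = 7, x̄ = -4.50.
For a Normal prior and Normal likelihood with known variance, the posterior is Normal; its mode equals its mean, the precision-weighted average.
Prior precision 1/σ₀² = 1/1 = 1; data precision n/σ² = 7/4 = 1.75.
μ̂ = (1·(-1) + 1.75·(-4.5)) / (1 + 1.75) = (-8.875)/2.75 = -71/22 ≈ -3.227.

μ̂_MAP = -3.227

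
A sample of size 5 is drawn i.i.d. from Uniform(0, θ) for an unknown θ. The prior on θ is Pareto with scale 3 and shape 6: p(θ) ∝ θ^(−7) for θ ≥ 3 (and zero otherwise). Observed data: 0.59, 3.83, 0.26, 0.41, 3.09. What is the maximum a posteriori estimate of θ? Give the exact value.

θ̂_MAP = 3.83

The Uniform(0, θ) likelihood is θ^(−n) for θ ≥ max(xᵢ), zero otherwise. Here max(xᵢ) = 3.83.
Posterior ∝ θ^(−7) · θ^(−5) = θ^(−12) on θ ≥ max(3, 3.83) = 3.83.
This density is strictly decreasing in θ, so the posterior mode lies at the lower boundary of the support.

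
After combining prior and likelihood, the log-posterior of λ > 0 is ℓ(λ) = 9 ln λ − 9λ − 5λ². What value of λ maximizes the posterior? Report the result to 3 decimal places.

ℓ'(λ) = 9/λ − 9 − 10λ. Setting this to zero and multiplying by λ: 10λ² + 9λ − 9 = 0.
λ = (−9 + √(9² + 4·10·9)) / (2·10) = (−9 + √441) / 20 = (−9 + 21)/20 = 3/5.
ℓ''(λ) = −9/λ² − 10 < 0, confirming a maximum.

λ̂_MAP = 0.600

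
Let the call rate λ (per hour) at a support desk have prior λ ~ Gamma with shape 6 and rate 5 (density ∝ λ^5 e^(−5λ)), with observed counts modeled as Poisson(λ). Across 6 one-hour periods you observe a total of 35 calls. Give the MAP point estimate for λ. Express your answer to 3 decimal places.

Σxᵢ = 35, n = 6.
Posterior ∝ λ^5e^(−5λ) · λ^35e^(−6λ) = λ^40e^(−11λ), i.e. Gamma(shape=41, rate=11).
The mode of a Gamma(a, b) with a ≥ 1 (shape–rate) is (a−1)/b = 40/11 ≈ 3.636.

λ̂_MAP = 3.636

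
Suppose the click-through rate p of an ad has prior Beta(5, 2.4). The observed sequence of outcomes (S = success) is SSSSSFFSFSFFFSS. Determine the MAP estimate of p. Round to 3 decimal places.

p̂_MAP = 0.637

Prior: Beta(5, 2.4).
Data: 9 successes in 15 trials (from the sequence). The binomial likelihood contributes p^9(1−p)^6, so the posterior is Beta(5+9, 2.4+6) = Beta(14, 8.4).
For Beta(a, b) with a, b > 1 the mode is (a−1)/(a+b−2) = 13/20.4 ≈ 0.637.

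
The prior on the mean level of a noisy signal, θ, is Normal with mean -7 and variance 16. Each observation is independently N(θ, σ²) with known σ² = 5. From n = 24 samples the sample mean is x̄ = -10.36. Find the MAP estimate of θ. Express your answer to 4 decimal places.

θ̂_MAP = -10.3168

n = 24, x̄ = -10.36.
For a Normal prior and Normal likelihood with known variance, the posterior is Normal; its mode equals its mean, the precision-weighted average.
Prior precision 1/σ₀² = 1/16 = 0.0625; data precision n/σ² = 24/5 = 4.8.
θ̂ = (0.0625·(-7) + 4.8·(-10.36)) / (0.0625 + 4.8) = (-50.1655)/4.8625 = -100331/9725 ≈ -10.3168.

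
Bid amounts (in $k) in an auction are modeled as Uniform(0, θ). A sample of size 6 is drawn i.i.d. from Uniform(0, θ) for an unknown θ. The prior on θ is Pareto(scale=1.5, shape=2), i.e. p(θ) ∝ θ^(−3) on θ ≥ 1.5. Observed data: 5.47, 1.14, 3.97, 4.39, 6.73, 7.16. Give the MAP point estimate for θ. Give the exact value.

θ̂_MAP = 7.16

The Uniform(0, θ) likelihood is θ^(−n) for θ ≥ max(xᵢ), zero otherwise. Here max(xᵢ) = 7.16.
Posterior ∝ θ^(−3) · θ^(−6) = θ^(−9) on θ ≥ max(1.5, 7.16) = 7.16.
This density is strictly decreasing in θ, so the posterior mode lies at the lower boundary of the support.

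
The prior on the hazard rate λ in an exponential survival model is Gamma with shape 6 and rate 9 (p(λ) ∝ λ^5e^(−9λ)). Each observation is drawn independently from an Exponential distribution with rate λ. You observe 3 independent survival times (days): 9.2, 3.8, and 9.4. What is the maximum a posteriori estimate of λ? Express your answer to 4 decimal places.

The Exponential(rate=λ) likelihood is ∝ λ^n e^(−λΣtᵢ). Here n = 3 and Σtᵢ = 9.2 + 3.8 + 9.4 = 22.4.
Posterior ∝ λ^5e^(−9λ) · λ^3e^(−22.4λ) = λ^8e^(−31.4λ), i.e. Gamma(9, 31.4).
Mode = (a−1)/b = 8/31.4 ≈ 0.2548.

λ̂_MAP = 0.2548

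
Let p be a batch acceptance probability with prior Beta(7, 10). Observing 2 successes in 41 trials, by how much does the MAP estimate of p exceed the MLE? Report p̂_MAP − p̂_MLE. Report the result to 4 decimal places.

MAP − MLE = 0.0941

Posterior is Beta(9, 49); MAP = (9−1)/(58−2) = 8/56 ≈ 0.14286.
MLE ignores the prior: p̂_MLE = k/n = 2/41 ≈ 0.04878.
Difference = 8/56 − 2/41 = 27/287 ≈ 0.0941.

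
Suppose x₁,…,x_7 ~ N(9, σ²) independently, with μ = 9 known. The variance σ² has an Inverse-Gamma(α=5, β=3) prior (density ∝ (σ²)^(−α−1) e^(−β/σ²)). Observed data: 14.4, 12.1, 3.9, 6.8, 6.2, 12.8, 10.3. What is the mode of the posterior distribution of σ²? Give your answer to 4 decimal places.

σ̂²_MAP = 5.2416

Sum of squared deviations about the known mean: SS = (14.4−9)² + (12.1−9)² + (3.9−9)² + (6.8−9)² + (6.2−9)² + (12.8−9)² + (10.3−9)² = 93.59.
The Normal likelihood contributes (σ²)^(−n/2) exp(−SS/(2σ²)), so the posterior is Inverse-Gamma(α + n/2, β + SS/2) = Inverse-Gamma(8.5, 49.795).
The mode of Inverse-Gamma(a, b) is b/(a+1) = 49.795/9.5 ≈ 5.2416.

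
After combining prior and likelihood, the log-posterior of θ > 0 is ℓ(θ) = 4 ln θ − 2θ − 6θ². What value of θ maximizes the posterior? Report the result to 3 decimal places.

ℓ'(θ) = 4/θ − 2 − 12θ. Setting this to zero and multiplying by θ: 12θ² + 2θ − 4 = 0.
θ = (−2 + √(2² + 4·12·4)) / (2·12) = (−2 + √196) / 24 = (−2 + 14)/24 = 1/2.
ℓ''(θ) = −4/θ² − 12 < 0, confirming a maximum.

θ̂_MAP = 0.500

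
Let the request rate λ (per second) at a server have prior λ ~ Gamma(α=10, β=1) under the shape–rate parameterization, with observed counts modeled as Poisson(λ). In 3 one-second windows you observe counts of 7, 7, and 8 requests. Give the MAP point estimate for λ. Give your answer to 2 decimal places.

Σxᵢ = 7+7+8 = 22, with n = 3.
Posterior ∝ λ^9e^(−1λ) · λ^22e^(−3λ) = λ^31e^(−4λ), i.e. Gamma(shape=32, rate=4).
The mode of a Gamma(a, b) with a ≥ 1 (shape–rate) is (a−1)/b = 31/4 ≈ 7.75.

λ̂_MAP = 7.75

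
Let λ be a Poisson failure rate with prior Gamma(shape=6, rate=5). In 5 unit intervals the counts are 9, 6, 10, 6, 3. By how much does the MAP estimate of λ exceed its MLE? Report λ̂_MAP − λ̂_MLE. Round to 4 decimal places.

Σxᵢ = 34. Posterior is Gamma(40, 10); MAP = (40−1)/10 = 39/10 ≈ 3.90000.
MLE = x̄ = 34/5 ≈ 6.80000.
Difference = 39/10 − 34/5 = -29/10 ≈ -2.9000.

MAP − MLE = -2.9000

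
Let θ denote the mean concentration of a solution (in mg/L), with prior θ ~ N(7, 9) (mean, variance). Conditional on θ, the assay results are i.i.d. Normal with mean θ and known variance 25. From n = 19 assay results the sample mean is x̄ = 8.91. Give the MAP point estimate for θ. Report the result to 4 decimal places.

θ̂_MAP = 8.6664

n = 19, x̄ = 8.91.
For a Normal prior and Normal likelihood with known variance, the posterior is Normal; its mode equals its mean, the precision-weighted average.
Prior precision 1/σ₀² = 1/9; data precision n/σ² = 19/25 = 0.76.
θ̂ = ((1/9)·7 + 0.76·8.91) / (1/9 + 0.76) = (169861/22500)/(196/225) = 169861/19600 ≈ 8.6664.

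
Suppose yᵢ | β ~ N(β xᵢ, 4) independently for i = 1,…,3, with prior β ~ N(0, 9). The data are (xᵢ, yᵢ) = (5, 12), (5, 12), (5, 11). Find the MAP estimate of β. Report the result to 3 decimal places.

β̂_MAP = 2.320

log p(β | y) = −Σ(yᵢ − βxᵢ)²/(2·4) − β²/(2·9) + const.
Setting the derivative to zero: Σxᵢ(yᵢ − βxᵢ)/4 − β/9 = 0, so β = Σxᵢyᵢ / (Σxᵢ² + σ²/τ²).
Σxᵢyᵢ = 5·12 + 5·12 + 5·11 = 175; Σxᵢ² = 75; σ²/τ² = 4/9.
β̂_MAP = 175 / (75 + 4/9) = 175/(679/9) = 225/97 ≈ 2.320.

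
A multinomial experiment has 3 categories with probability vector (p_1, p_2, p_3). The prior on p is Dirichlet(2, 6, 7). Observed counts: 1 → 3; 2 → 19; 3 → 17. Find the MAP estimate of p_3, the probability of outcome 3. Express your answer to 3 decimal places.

The posterior is Dirichlet(αᵢ + nᵢ) = Dirichlet(5, 25, 24).
For a Dirichlet(a₁,…,a_K) with all aᵢ > 1, the mode has j-th component (aⱼ − 1)/(Σaᵢ − K).
Here Σaᵢ = 54 and K = 3, so p_3 = (24 − 1)/(54 − 3) = 23/51 ≈ 0.451.

MAP estimate: 0.451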